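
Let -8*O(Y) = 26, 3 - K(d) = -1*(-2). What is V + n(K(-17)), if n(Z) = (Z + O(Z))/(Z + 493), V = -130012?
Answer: -256903721/1976 ≈ -1.3001e+5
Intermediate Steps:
K(d) = 1 (K(d) = 3 - (-1)*(-2) = 3 - 1*2 = 3 - 2 = 1)
O(Y) = -13/4 (O(Y) = -1/8*26 = -13/4)
n(Z) = (-13/4 + Z)/(493 + Z) (n(Z) = (Z - 13/4)/(Z + 493) = (-13/4 + Z)/(493 + Z))
V + n(K(-17)) = -130012 + (-13/4 + 1)/(493 + 1) = -130012 - 9/4/494 = -130012 + (1/494)*(-9/4) = -130012 - 9/1976 = -256903721/1976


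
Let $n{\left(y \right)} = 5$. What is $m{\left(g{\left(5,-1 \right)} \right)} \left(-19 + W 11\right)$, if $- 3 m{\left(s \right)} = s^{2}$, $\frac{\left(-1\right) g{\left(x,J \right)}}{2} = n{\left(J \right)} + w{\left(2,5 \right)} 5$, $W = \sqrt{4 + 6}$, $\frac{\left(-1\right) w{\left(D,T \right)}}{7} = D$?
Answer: $\frac{321100}{3} - \frac{185900 \sqrt{10}}{3} \approx -88923.0$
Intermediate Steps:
$w{\left(D,T \right)} = - 7 D$
$W = \sqrt{10} \approx 3.1623$
$g{\left(x,J \right)} = 130$ ($g{\left(x,J \right)} = - 2 \left(5 + \left(-7\right) 2 \cdot 5\right) = - 2 \left(5 - 70\right) = \left(-2\right) \left(-65\right) = 130$)
$m{\left(s \right)} = - \frac{s^{2}}{3}$
$m{\left(g{\left(5,-1 \right)} \right)} \left(-19 + W 11\right) = - \frac{130^{2}}{3} \left(-19 + \sqrt{10} \cdot 11\right) = \left(- \frac{1}{3}\right) 16900 \left(-19 + 11 \sqrt{10}\right) = - \frac{16900 \left(-19 + 11 \sqrt{10}\right)}{3} = \frac{321100}{3} - \frac{185900 \sqrt{10}}{3}$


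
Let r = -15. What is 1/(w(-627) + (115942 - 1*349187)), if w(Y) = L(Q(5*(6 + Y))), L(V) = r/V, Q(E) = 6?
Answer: -2/466495 ≈ -4.2873e-6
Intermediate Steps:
L(V) = -15/V
w(Y) = -5/2 (w(Y) = -15/6 = -15*⅙ = -5/2)
1/(w(-627) + (115942 - 1*349187)) = 1/(-5/2 + (115942 - 1*349187)) = 1/(-5/2 + (115942 - 349187)) = 1/(-5/2 - 233245) = 1/(-466495/2) = -2/466495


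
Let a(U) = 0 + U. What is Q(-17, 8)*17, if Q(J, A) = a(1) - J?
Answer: 306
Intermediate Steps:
a(U) = U
Q(J, A) = 1 - J
Q(-17, 8)*17 = (1 - 1*(-17))*17 = (1 + 17)*17 = 18*17 = 306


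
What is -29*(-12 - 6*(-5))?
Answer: -522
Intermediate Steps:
-29*(-12 - 6*(-5)) = -29*(-12 + 30) = -29*18 = -522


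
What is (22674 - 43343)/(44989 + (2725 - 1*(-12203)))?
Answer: -1879/5447 ≈ -0.34496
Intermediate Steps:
(22674 - 43343)/(44989 + (2725 - 1*(-12203))) = -20669/(44989 + (2725 + 12203)) = -20669/(44989 + 14928) = -20669/59917 = -20669*1/59917 = -1879/5447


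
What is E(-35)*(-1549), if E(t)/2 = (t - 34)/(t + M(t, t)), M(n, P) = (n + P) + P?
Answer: -106881/70 ≈ -1526.9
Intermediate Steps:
M(n, P) = n + 2*P (M(n, P) = (P + n) + P = n + 2*P)
E(t) = (-34 + t)/(2*t) (E(t) = 2*((t - 34)/(t + (t + 2*t))) = 2*((-34 + t)/(t + 3*t)) = 2*((-34 + t)/((4*t))) = 2*((-34 + t)*(1/(4*t))) = 2*((-34 + t)/(4*t)) = (-34 + t)/(2*t))
E(-35)*(-1549) = ((1/2)*(-34 - 35)/(-35))*(-1549) = ((1/2)*(-1/35)*(-69))*(-1549) = (69/70)*(-1549) = -106881/70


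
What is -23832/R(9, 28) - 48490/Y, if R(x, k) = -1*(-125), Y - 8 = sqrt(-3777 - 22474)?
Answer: 2*(-11916*sqrt(26251) + 3125953*I)/(125*(sqrt(26251) - 8*I)) ≈ -205.4 + 298.55*I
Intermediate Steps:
Y = 8 + I*sqrt(26251) (Y = 8 + sqrt(-3777 - 22474) = 8 + sqrt(-26251) = 8 + I*sqrt(26251) ≈ 8.0 + 162.02*I)
R(x, k) = 125
-23832/R(9, 28) - 48490/Y = -23832/125 - 48490/(8 + I*sqrt(26251))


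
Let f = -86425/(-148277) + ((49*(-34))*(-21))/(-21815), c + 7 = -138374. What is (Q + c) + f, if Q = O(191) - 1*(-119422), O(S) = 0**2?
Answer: -61329273429792/3234662755 ≈ -18960.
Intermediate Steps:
O(S) = 0
Q = 119422 (Q = 0 - 1*(-119422) = 0 + 119422 = 119422)
c = -138381 (c = -7 - 138374 = -138381)
f = -3302257747/3234662755 (f = -86425*(-1/148277) - 1666*(-21)*(-1/21815) = 86425/148277 + 34986*(-1/21815) = 86425/148277 - 34986/21815 = -3302257747/3234662755 ≈ -1.0209)
(Q + c) + f = (119422 - 138381) - 3302257747/3234662755 = -18959 - 3302257747/3234662755 = -61329273429792/3234662755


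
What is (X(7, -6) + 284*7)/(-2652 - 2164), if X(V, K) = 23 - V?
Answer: -501/1204 ≈ -0.41611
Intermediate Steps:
(X(7, -6) + 284*7)/(-2652 - 2164) = ((23 - 1*7) + 284*7)/(-2652 - 2164) = ((23 - 7) + 1988)/(-4816) = (16 + 1988)*(-1/4816) = 2004*(-1/4816) = -501/1204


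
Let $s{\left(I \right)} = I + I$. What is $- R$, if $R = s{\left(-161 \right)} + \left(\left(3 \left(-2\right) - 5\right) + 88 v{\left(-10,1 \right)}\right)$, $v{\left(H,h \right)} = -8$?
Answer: $1037$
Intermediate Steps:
$s{\left(I \right)} = 2 I$
$R = -1037$ ($R = 2 \left(-161\right) + \left(\left(3 \left(-2\right) - 5\right) + 88 \left(-8\right)\right) = -322 - 715 = -1037$)
$- R = \left(-1\right) \left(-1037\right) = 1037$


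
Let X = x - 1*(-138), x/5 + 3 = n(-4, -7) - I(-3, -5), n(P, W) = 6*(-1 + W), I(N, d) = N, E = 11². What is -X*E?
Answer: 12342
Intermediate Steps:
E = 121
n(P, W) = -6 + 6*W
x = -240 (x = -15 + 5*((-6 + 6*(-7)) - 1*(-3)) = -15 + 5*((-6 - 42) + 3) = -15 + 5*(-48 + 3) = -15 + 5*(-45) = -15 - 225 = -240)
X = -102 (X = -240 - 1*(-138) = -240 + 138 = -102)
-X*E = -(-102)*121 = -1*(-12342) = 12342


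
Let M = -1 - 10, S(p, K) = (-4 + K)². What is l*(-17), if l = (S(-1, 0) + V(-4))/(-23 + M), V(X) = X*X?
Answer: 16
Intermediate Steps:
M = -11
V(X) = X²
l = -16/17 (l = ((-4 + 0)² + (-4)²)/(-23 - 11) = ((-4)² + 16)/(-34) = (16 + 16)*(-1/34) = 32*(-1/34) = -16/17 ≈ -0.94118)
l*(-17) = -16/17*(-17) = 16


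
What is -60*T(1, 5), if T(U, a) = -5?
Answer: 300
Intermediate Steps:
-60*T(1, 5) = -60*(-5) = 300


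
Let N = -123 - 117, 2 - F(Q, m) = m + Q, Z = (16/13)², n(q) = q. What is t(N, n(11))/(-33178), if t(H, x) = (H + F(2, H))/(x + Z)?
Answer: 0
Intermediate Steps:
Z = 256/169 (Z = (16*(1/13))² = (16/13)² = 256/169 ≈ 1.5148)
F(Q, m) = 2 - Q - m (F(Q, m) = 2 - (m + Q) = 2 - (Q + m) = 2 + (-Q - m) = 2 - Q - m)
N = -240
t(H, x) = 0 (t(H, x) = (H + (2 - 1*2 - H))/(x + 256/169) = (H + (2 - 2 - H))/(256/169 + x) = (H - H)/(256/169 + x) = 0/(256/169 + x) = 0)
t(N, n(11))/(-33178) = 0/(-33178) = 0*(-1/33178) = 0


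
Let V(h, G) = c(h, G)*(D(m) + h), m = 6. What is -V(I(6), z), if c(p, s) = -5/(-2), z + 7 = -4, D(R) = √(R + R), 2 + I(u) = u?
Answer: -10 - 5*√3 ≈ -18.660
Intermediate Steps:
I(u) = -2 + u
D(R) = √2*√R (D(R) = √(2*R) = √2*√R)
z = -11 (z = -7 - 4 = -11)
c(p, s) = 5/2 (c(p, s) = -5*(-½) = 5/2)
V(h, G) = 5*√3 + 5*h/2 (V(h, G) = 5*(√2*√6 + h)/2 = 5*(2*√3 + h)/2 = 5*(h + 2*√3)/2 = 5*√3 + 5*h/2)
-V(I(6), z) = -(5*√3 + 5*(-2 + 6)/2) = -(5*√3 + (5/2)*4) = -(5*√3 + 10) = -(10 + 5*√3) = -10 - 5*√3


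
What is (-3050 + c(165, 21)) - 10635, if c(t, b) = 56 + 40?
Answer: -13589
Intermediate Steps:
c(t, b) = 96
(-3050 + c(165, 21)) - 10635 = (-3050 + 96) - 10635 = -2954 - 10635 = -13589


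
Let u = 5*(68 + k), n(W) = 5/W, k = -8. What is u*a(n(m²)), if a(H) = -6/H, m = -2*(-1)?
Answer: -1440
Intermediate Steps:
m = 2
u = 300 (u = 5*(68 - 8) = 5*60 = 300)
u*a(n(m²)) = 300*(-6/(5/(2²))) = 300*(-6/(5/4)) = 300*(-6/(5*(¼))) = 300*(-6/5/4) = 300*(-6*⅘) = 300*(-24/5) = -1440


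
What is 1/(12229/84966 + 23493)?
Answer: 12138/285159781 ≈ 4.2566e-5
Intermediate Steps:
1/(12229/84966 + 23493) = 1/(12229*(1/84966) + 23493) = 1/(1747/12138 + 23493) = 1/(285159781/12138) = 12138/285159781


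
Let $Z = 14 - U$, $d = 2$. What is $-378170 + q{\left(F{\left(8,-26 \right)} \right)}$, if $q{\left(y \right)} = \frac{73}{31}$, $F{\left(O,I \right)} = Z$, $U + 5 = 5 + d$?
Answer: $- \frac{11723197}{31} \approx -3.7817 \cdot 10^{5}$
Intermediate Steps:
$U = 2$ ($U = -5 + \left(5 + 2\right) = -5 + 7 = 2$)
$Z = 12$ ($Z = 14 - 2 = 12$)
$F{\left(O,I \right)} = 12$
$q{\left(y \right)} = \frac{73}{31}$ ($q{\left(y \right)} = 73 \cdot \frac{1}{31} = \frac{73}{31}$)
$-378170 + q{\left(F{\left(8,-26 \right)} \right)} = -378170 + \frac{73}{31} = - \frac{11723197}{31}$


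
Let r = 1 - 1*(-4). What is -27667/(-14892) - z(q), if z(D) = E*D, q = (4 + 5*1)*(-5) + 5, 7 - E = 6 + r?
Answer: -32261/204 ≈ -158.14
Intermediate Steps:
r = 5 (r = 1 + 4 = 5)
E = -4 (E = 7 - (6 + 5) = 7 - 1*11 = 7 - 11 = -4)
q = -40 (q = (4 + 5)*(-5) + 5 = 9*(-5) + 5 = -45 + 5 = -40)
z(D) = -4*D
-27667/(-14892) - z(q) = -27667/(-14892) - (-4)*(-40) = -27667*(-1/14892) - 1*160 = 379/204 - 160 = -32261/204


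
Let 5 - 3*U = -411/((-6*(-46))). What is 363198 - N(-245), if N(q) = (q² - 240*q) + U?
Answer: 22482117/92 ≈ 2.4437e+5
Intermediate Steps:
U = 199/92 (U = 5/3 - (-137)/((-6*(-46))) = 5/3 - (-137)/276 = 5/3 - ⅓*(-137/92) = 5/3 + 137/276 = 199/92 ≈ 2.1630)
N(q) = 199/92 + q² - 240*q (N(q) = (q² - 240*q) + 199/92 = 199/92 + q² - 240*q)
363198 - N(-245) = 363198 - (199/92 + (-245)² - 240*(-245)) = 363198 - (199/92 + 60025 + 58800) = 363198 - 1*10932099/92 = 363198 - 10932099/92 = 22482117/92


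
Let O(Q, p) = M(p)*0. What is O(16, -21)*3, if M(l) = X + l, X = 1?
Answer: 0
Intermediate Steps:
M(l) = 1 + l
O(Q, p) = 0 (O(Q, p) = (1 + p)*0 = 0)
O(16, -21)*3 = 0*3 = 0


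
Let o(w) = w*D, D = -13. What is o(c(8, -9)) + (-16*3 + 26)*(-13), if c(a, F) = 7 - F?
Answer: 78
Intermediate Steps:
o(w) = -13*w (o(w) = w*(-13) = -13*w)
o(c(8, -9)) + (-16*3 + 26)*(-13) = -13*(7 - 1*(-9)) + (-16*3 + 26)*(-13) = -13*(7 + 9) + (-48 + 26)*(-13) = -13*16 - 22*(-13) = -208 + 286 = 78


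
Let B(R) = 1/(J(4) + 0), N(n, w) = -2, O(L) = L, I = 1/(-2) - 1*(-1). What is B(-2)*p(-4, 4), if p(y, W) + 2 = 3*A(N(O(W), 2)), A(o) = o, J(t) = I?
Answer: -16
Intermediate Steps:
I = ½ (I = -½ + 1 = ½ ≈ 0.50000)
J(t) = ½
p(y, W) = -8 (p(y, W) = -2 + 3*(-2) = -2 - 6 = -8)
B(R) = 2 (B(R) = 1/(½ + 0) = 1/(½) = 2)
B(-2)*p(-4, 4) = 2*(-8) = -16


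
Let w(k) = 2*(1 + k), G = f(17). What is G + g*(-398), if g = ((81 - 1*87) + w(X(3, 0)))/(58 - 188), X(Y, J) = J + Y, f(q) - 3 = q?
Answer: 1698/65 ≈ 26.123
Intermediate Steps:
f(q) = 3 + q
G = 20 (G = 3 + 17 = 20)
w(k) = 2 + 2*k
g = -1/65 (g = ((81 - 1*87) + (2 + 2*(0 + 3)))/(58 - 188) = ((81 - 87) + (2 + 2*3))/(-130) = (-6 + (2 + 6))*(-1/130) = (-6 + 8)*(-1/130) = 2*(-1/130) = -1/65 ≈ -0.015385)
G + g*(-398) = 20 - 1/65*(-398) = 20 + 398/65 = 1698/65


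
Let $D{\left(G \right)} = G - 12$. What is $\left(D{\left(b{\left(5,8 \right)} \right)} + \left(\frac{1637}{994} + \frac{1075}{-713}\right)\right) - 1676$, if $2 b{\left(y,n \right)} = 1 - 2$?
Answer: $- \frac{598289233}{354361} \approx -1688.4$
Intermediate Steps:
$b{\left(y,n \right)} = - \frac{1}{2}$ ($b{\left(y,n \right)} = \frac{1 - 2}{2} = \frac{1}{2} \left(-1\right) = - \frac{1}{2}$)
$D{\left(G \right)} = -12 + G$
$\left(D{\left(b{\left(5,8 \right)} \right)} + \left(\frac{1637}{994} + \frac{1075}{-713}\right)\right) - 1676 = \left(\left(-12 - \frac{1}{2}\right) + \left(\frac{1637}{994} + \frac{1075}{-713}\right)\right) - 1676 = \left(- \frac{25}{2} + \left(1637 \cdot \frac{1}{994} + 1075 \left(- \frac{1}{713}\right)\right)\right) - 1676 = \left(- \frac{25}{2} + \left(\frac{1637}{994} - \frac{1075}{713}\right)\right) - 1676 = \left(- \frac{25}{2} + \frac{98631}{708722}\right) - 1676 = - \frac{4380197}{354361} - 1676 = - \frac{598289233}{354361}$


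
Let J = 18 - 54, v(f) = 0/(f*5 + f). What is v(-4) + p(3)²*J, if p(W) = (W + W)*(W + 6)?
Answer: -104976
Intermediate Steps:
v(f) = 0 (v(f) = 0/(5*f + f) = 0/((6*f)) = 0*(1/(6*f)) = 0)
p(W) = 2*W*(6 + W) (p(W) = (2*W)*(6 + W) = 2*W*(6 + W))
J = -36
v(-4) + p(3)²*J = 0 + (2*3*(6 + 3))²*(-36) = 0 + (2*3*9)²*(-36) = 0 + 54²*(-36) = 0 + 2916*(-36) = 0 - 104976 = -104976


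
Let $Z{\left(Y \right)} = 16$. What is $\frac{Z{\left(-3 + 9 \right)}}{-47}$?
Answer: $- \frac{16}{47} \approx -0.34043$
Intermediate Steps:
$\frac{Z{\left(-3 + 9 \right)}}{-47} = \frac{16}{-47} = 16 \left(- \frac{1}{47}\right) = - \frac{16}{47}$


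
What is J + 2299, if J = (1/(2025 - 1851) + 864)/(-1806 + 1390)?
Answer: 166260479/72384 ≈ 2296.9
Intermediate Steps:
J = -150337/72384 (J = (1/174 + 864)/(-416) = (1/174 + 864)*(-1/416) = (150337/174)*(-1/416) = -150337/72384 ≈ -2.0769)
J + 2299 = -150337/72384 + 2299 = 166260479/72384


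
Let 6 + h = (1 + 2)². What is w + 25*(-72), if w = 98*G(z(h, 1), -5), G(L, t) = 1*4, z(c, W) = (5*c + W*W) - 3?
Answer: -1408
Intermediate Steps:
h = 3 (h = -6 + (1 + 2)² = -6 + 3² = -6 + 9 = 3)
z(c, W) = -3 + W² + 5*c (z(c, W) = (5*c + W²) - 3 = (W² + 5*c) - 3 = -3 + W² + 5*c)
G(L, t) = 4
w = 392 (w = 98*4 = 392)
w + 25*(-72) = 392 + 25*(-72) = 392 - 1800 = -1408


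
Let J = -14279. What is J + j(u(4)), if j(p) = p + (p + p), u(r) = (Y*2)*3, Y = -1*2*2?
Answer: -14351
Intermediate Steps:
Y = -4 (Y = -2*2 = -4)
u(r) = -24 (u(r) = -4*2*3 = -8*3 = -24)
j(p) = 3*p (j(p) = p + 2*p = 3*p)
J + j(u(4)) = -14279 + 3*(-24) = -14279 - 72 = -14351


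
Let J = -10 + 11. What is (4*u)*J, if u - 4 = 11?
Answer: 60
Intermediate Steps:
u = 15 (u = 4 + 11 = 15)
J = 1
(4*u)*J = (4*15)*1 = 60*1 = 60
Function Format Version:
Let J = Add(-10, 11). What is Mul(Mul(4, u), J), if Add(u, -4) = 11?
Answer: 60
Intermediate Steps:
u = 15 (u = Add(4, 11) = 15)
J = 1
Mul(Mul(4, u), J) = Mul(Mul(4, 15), 1) = Mul(60, 1) = 60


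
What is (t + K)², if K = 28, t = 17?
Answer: 2025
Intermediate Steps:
(t + K)² = (17 + 28)² = 45² = 2025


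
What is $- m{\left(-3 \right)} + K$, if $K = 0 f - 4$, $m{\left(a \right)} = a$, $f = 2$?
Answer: $-1$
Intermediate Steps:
$K = -4$ ($K = 0 \cdot 2 - 4 = 0 - 4 = -4$)
$- m{\left(-3 \right)} + K = \left(-1\right) \left(-3\right) - 4 = 3 - 4 = -1$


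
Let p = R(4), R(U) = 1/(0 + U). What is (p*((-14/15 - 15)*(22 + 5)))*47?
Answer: -101097/20 ≈ -5054.9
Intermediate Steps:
R(U) = 1/U
p = 1/4 ≈ 0.25000
(p*((-14/15 - 15)*(22 + 5)))*47 = (((-14/15 - 15)*(22 + 5))/4)*47 = (((-14*1/15 - 15)*27)/4)*47 = (((-14/15 - 15)*27)/4)*47 = ((-239/15*27)/4)*47 = ((1/4)*(-2151/5))*47 = -2151/20*47 = -101097/20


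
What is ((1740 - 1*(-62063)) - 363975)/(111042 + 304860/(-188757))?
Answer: -9443261034/3493274989 ≈ -2.7033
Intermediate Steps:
((1740 - 1*(-62063)) - 363975)/(111042 + 304860/(-188757)) = ((1740 + 62063) - 363975)/(111042 + 304860*(-1/188757)) = (63803 - 363975)/(111042 - 101620/62919) = -300172/6986549978/62919 = -300172*62919/6986549978 = -9443261034/3493274989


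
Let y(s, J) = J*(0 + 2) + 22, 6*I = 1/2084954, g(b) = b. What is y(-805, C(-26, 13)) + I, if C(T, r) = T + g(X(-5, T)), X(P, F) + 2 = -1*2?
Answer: -475369511/12509724 ≈ -38.000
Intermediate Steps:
X(P, F) = -4 (X(P, F) = -2 - 1*2 = -2 - 2 = -4)
I = 1/12509724 (I = (1/6)/2084954 = (1/6)*(1/2084954) = 1/12509724 ≈ 7.9938e-8)
C(T, r) = -4 + T (C(T, r) = T - 4 = -4 + T)
y(s, J) = 22 + 2*J (y(s, J) = J*2 + 22 = 2*J + 22 = 22 + 2*J)
y(-805, C(-26, 13)) + I = (22 + 2*(-4 - 26)) + 1/12509724 = (22 + 2*(-30)) + 1/12509724 = (22 - 60) + 1/12509724 = -38 + 1/12509724 = -475369511/12509724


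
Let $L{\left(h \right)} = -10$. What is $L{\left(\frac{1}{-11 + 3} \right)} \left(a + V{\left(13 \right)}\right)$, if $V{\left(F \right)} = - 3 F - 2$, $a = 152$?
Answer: $-1110$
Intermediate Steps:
$V{\left(F \right)} = -2 - 3 F$
$L{\left(\frac{1}{-11 + 3} \right)} \left(a + V{\left(13 \right)}\right) = - 10 \left(152 - 41\right) = \left(-10\right) 111 = -1110$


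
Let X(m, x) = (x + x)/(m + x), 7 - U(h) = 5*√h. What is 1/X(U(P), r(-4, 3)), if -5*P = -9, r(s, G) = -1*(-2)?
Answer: 9/4 - 3*√5/4 ≈ 0.57295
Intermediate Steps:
r(s, G) = 2
P = 9/5 (P = -⅕*(-9) = 9/5 ≈ 1.8000)
U(h) = 7 - 5*√h
X(m, x) = 2*x/(m + x) (X(m, x) = (2*x)/(m + x) = 2*x/(m + x))
1/X(U(P), r(-4, 3)) = 1/(2*2/((7 - 3*√5) + 2)) = 1/(2*2/(9 - 3*√5)) = 1/(4/(9 - 3*√5)) = 9/4 - 3*√5/4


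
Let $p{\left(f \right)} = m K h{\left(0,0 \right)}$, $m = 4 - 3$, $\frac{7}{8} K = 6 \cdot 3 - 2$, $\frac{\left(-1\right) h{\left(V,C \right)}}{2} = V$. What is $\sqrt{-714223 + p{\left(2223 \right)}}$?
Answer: $i \sqrt{714223} \approx 845.12 i$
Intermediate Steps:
$h{\left(V,C \right)} = - 2 V$
$K = \frac{128}{7}$ ($K = \frac{8 \left(6 \cdot 3 - 2\right)}{7} = \frac{8 \left(18 - 2\right)}{7} = \frac{8}{7} \cdot 16 = \frac{128}{7} \approx 18.286$)
$m = 1$
$p{\left(f \right)} = 0$ ($p{\left(f \right)} = 1 \cdot \frac{128}{7} \left(\left(-2\right) 0\right) = \frac{128}{7} \cdot 0 = 0$)
$\sqrt{-714223 + p{\left(2223 \right)}} = \sqrt{-714223 + 0} = \sqrt{-714223} = i \sqrt{714223}$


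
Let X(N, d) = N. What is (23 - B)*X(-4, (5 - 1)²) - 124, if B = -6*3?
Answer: -288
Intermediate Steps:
B = -18
(23 - B)*X(-4, (5 - 1)²) - 124 = (23 - 1*(-18))*(-4) - 124 = (23 + 18)*(-4) - 124 = 41*(-4) - 124 = -164 - 124 = -288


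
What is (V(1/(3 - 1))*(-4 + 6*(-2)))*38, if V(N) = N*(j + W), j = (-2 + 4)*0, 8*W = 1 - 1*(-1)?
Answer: -76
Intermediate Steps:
W = ¼ (W = (1 - 1*(-1))/8 = (1 + 1)/8 = (⅛)*2 = ¼ ≈ 0.25000)
j = 0 (j = 2*0 = 0)
V(N) = N/4 (V(N) = N*(0 + ¼) = N*(¼) = N/4)
(V(1/(3 - 1))*(-4 + 6*(-2)))*38 = ((1/(4*(3 - 1)))*(-4 + 6*(-2)))*38 = (((¼)/2)*(-4 - 12))*38 = (((¼)*(½))*(-16))*38 = ((⅛)*(-16))*38 = -2*38 = -76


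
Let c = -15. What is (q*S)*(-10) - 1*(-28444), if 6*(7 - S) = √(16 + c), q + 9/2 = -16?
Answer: 179069/6 ≈ 29845.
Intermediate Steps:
q = -41/2 (q = -9/2 - 16 = -41/2 ≈ -20.500)
S = 41/6 (S = 7 - √(16 - 15)/6 = 7 - √1/6 = 7 - ⅙*1 = 7 - ⅙ = 41/6 ≈ 6.8333)
(q*S)*(-10) - 1*(-28444) = -41/2*41/6*(-10) - 1*(-28444) = -1681/12*(-10) + 28444 = 8405/6 + 28444 = 179069/6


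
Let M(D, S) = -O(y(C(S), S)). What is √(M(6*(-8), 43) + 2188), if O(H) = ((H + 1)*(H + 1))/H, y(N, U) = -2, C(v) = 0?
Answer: √8754/2 ≈ 46.781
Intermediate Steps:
O(H) = (1 + H)²/H (O(H) = ((1 + H)*(1 + H))/H = (1 + H)²/H)
M(D, S) = ½ (M(D, S) = -(1 - 2)²/(-2) = -(-1)*(-1)²/2 = -(-1)/2 = -1*(-½) = ½)
√(M(6*(-8), 43) + 2188) = √(½ + 2188) = √(4377/2) = √8754/2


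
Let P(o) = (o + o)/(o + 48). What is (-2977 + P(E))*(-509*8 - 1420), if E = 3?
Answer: 277933644/17 ≈ 1.6349e+7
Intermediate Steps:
P(o) = 2*o/(48 + o) (P(o) = (2*o)/(48 + o) = 2*o/(48 + o))
(-2977 + P(E))*(-509*8 - 1420) = (-2977 + 2*3/(48 + 3))*(-509*8 - 1420) = (-2977 + 2*3/51)*(-4072 - 1420) = (-2977 + 2*3*(1/51))*(-5492) = (-2977 + 2/17)*(-5492) = -50607/17*(-5492) = 277933644/17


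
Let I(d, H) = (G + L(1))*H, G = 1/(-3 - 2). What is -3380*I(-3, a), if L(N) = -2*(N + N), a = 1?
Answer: 14196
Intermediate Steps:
G = -1/5 (G = 1/(-5) = -1/5 ≈ -0.20000)
L(N) = -4*N
I(d, H) = -21*H/5 (I(d, H) = (-1/5 - 4*1)*H = (-1/5 - 4)*H = -21*H/5)
-3380*I(-3, a) = -(-14196) = -3380*(-21/5) = 14196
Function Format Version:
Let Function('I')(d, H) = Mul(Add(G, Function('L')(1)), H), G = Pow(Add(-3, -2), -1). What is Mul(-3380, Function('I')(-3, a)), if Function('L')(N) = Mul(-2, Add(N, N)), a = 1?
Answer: 14196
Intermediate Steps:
G = Rational(-1, 5) (G = Pow(-5, -1) = Rational(-1, 5) ≈ -0.20000)
Function('L')(N) = Mul(-4, N) (Function('L')(N) = Mul(-2, Mul(2, N)) = Mul(-4, N))
Function('I')(d, H) = Mul(Rational(-21, 5), H) (Function('I')(d, H) = Mul(Add(Rational(-1, 5), Mul(-4, 1)), H) = Mul(Add(Rational(-1, 5), -4), H) = Mul(Rational(-21, 5), H))
Mul(-3380, Function('I')(-3, a)) = Mul(-3380, Mul(Rational(-21, 5), 1)) = Mul(-3380, Rational(-21, 5)) = 14196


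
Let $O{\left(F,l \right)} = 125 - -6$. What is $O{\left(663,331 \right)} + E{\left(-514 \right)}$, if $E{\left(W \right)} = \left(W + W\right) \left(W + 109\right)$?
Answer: $416471$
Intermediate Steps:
$O{\left(F,l \right)} = 131$ ($O{\left(F,l \right)} = 125 + 6 = 131$)
$E{\left(W \right)} = 2 W \left(109 + W\right)$
$O{\left(663,331 \right)} + E{\left(-514 \right)} = 131 + 2 \left(-514\right) \left(109 - 514\right) = 131 + 2 \left(-514\right) \left(-405\right) = 131 + 416340 = 416471$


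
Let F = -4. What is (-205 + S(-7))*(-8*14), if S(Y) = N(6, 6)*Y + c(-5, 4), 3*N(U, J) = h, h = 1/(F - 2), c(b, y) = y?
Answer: 202216/9 ≈ 22468.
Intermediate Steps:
h = -⅙ (h = 1/(-4 - 2) = 1/(-6) = -⅙ ≈ -0.16667)
N(U, J) = -1/18 (N(U, J) = (⅓)*(-⅙) = -1/18)
S(Y) = 4 - Y/18 (S(Y) = -Y/18 + 4 = 4 - Y/18)
(-205 + S(-7))*(-8*14) = (-205 + (4 - 1/18*(-7)))*(-8*14) = (-205 + (4 + 7/18))*(-112) = (-205 + 79/18)*(-112) = -3611/18*(-112) = 202216/9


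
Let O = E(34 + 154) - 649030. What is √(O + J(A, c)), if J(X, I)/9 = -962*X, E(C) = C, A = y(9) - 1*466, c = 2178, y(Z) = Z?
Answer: 2*√826966 ≈ 1818.8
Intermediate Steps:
A = -457 (A = 9 - 1*466 = 9 - 466 = -457)
J(X, I) = -8658*X (J(X, I) = 9*(-962*X) = -8658*X)
O = -648842 (O = (34 + 154) - 649030 = 188 - 649030 = -648842)
√(O + J(A, c)) = √(-648842 - 8658*(-457)) = √(-648842 + 3956706) = √3307864 = 2*√826966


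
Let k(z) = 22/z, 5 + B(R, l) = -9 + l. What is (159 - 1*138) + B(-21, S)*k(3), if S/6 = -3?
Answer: -641/3 ≈ -213.67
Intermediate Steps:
S = -18 (S = 6*(-3) = -18)
B(R, l) = -14 + l (B(R, l) = -5 + (-9 + l) = -14 + l)
(159 - 1*138) + B(-21, S)*k(3) = (159 - 1*138) + (-14 - 18)*(22/3) = (159 - 138) - 704/3 = 21 - 32*22/3 = 21 - 704/3 = -641/3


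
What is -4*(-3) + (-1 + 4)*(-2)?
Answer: 6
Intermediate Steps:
-4*(-3) + (-1 + 4)*(-2) = 12 + 3*(-2) = 12 - 6 = 6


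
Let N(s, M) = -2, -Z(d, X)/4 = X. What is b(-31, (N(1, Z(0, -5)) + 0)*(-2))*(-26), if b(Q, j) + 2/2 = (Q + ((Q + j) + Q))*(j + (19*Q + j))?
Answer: -1344408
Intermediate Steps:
Z(d, X) = -4*X
b(Q, j) = -1 + (j + 3*Q)*(2*j + 19*Q) (b(Q, j) = -1 + (Q + ((Q + j) + Q))*(j + (19*Q + j)) = -1 + (Q + (j + 2*Q))*(j + (j + 19*Q)) = -1 + (j + 3*Q)*(2*j + 19*Q))
b(-31, (N(1, Z(0, -5)) + 0)*(-2))*(-26) = (-1 + 2*((-2 + 0)*(-2))² + 57*(-31)² + 25*(-31)*((-2 + 0)*(-2)))*(-26) = (-1 + 2*(-2*(-2))² + 57*961 + 25*(-31)*(-2*(-2)))*(-26) = (-1 + 2*4² + 54777 + 25*(-31)*4)*(-26) = (-1 + 2*16 + 54777 - 3100)*(-26) = (-1 + 32 + 54777 - 3100)*(-26) = 51708*(-26) = -1344408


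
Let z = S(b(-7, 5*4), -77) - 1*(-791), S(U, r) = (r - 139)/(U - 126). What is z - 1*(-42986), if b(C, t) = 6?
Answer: 218894/5 ≈ 43779.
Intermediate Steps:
S(U, r) = (-139 + r)/(-126 + U)
z = 3964/5 (z = (-139 - 77)/(-126 + 6) - 1*(-791) = -216/(-120) + 791 = -1/120*(-216) + 791 = 9/5 + 791 = 3964/5 ≈ 792.80)
z - 1*(-42986) = 3964/5 - 1*(-42986) = 3964/5 + 42986 = 218894/5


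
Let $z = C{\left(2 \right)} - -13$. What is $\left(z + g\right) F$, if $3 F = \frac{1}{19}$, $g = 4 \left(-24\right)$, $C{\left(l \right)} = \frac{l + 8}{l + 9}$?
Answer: $- \frac{301}{209} \approx -1.4402$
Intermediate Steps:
$C{\left(l \right)} = \frac{8 + l}{9 + l}$
$g = -96$
$F = \frac{1}{57}$ ($F = \frac{1}{3 \cdot 19} = \frac{1}{3} \cdot \frac{1}{19} = \frac{1}{57} \approx 0.017544$)
$z = \frac{153}{11}$ ($z = \frac{8 + 2}{9 + 2} - -13 = \frac{1}{11} \cdot 10 + 13 = \frac{10}{11} + 13 = \frac{153}{11} \approx 13.909$)
$\left(z + g\right) F = \left(\frac{153}{11} - 96\right) \frac{1}{57} = \left(- \frac{903}{11}\right) \frac{1}{57} = - \frac{301}{209}$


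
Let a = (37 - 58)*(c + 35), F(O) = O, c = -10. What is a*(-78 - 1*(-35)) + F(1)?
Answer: 22576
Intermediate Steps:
a = -525 (a = (37 - 58)*(-10 + 35) = -21*25 = -525)
a*(-78 - 1*(-35)) + F(1) = -525*(-78 - 1*(-35)) + 1 = -525*(-78 + 35) + 1 = -525*(-43) + 1 = 22575 + 1 = 22576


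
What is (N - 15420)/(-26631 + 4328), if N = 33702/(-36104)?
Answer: 278378691/402613756 ≈ 0.69143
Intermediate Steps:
N = -16851/18052 (N = 33702*(-1/36104) = -16851/18052 ≈ -0.93347)
(N - 15420)/(-26631 + 4328) = (-16851/18052 - 15420)/(-26631 + 4328) = -278378691/18052/(-22303) = -278378691/18052*(-1/22303) = 278378691/402613756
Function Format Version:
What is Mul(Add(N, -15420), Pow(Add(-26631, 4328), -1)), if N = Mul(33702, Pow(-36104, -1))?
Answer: Rational(278378691, 402613756) ≈ 0.69143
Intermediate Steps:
N = Rational(-16851, 18052) (N = Mul(33702, Rational(-1, 36104)) = Rational(-16851, 18052) ≈ -0.93347)
Mul(Add(N, -15420), Pow(Add(-26631, 4328), -1)) = Mul(Add(Rational(-16851, 18052), -15420), Pow(Add(-26631, 4328), -1)) = Mul(Rational(-278378691, 18052), Pow(-22303, -1)) = Mul(Rational(-278378691, 18052), Rational(-1, 22303)) = Rational(278378691, 402613756)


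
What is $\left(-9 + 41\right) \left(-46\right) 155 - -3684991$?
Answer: $3456831$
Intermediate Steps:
$\left(-9 + 41\right) \left(-46\right) 155 - -3684991 = 32 \left(-46\right) 155 + 3684991 = \left(-1472\right) 155 + 3684991 = -228160 + 3684991 = 3456831$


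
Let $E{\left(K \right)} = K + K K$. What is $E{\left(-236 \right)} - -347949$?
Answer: $403409$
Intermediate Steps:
$E{\left(K \right)} = K + K^{2}$
$E{\left(-236 \right)} - -347949 = - 236 \left(1 - 236\right) - -347949 = \left(-236\right) \left(-235\right) + 347949 = 55460 + 347949 = 403409$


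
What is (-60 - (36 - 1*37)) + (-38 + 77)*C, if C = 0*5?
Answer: -59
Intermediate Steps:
C = 0
(-60 - (36 - 1*37)) + (-38 + 77)*C = (-60 - (36 - 1*37)) + (-38 + 77)*0 = (-60 - (36 - 37)) + 39*0 = (-60 - 1*(-1)) + 0 = (-60 + 1) + 0 = -59 + 0 = -59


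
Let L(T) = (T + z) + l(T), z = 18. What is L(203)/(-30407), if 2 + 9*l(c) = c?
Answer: -730/91221 ≈ -0.0080025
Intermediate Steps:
l(c) = -2/9 + c/9
L(T) = 160/9 + 10*T/9 (L(T) = (T + 18) + (-2/9 + T/9) = (18 + T) + (-2/9 + T/9) = 160/9 + 10*T/9)
L(203)/(-30407) = (160/9 + (10/9)*203)/(-30407) = (160/9 + 2030/9)*(-1/30407) = (730/3)*(-1/30407) = -730/91221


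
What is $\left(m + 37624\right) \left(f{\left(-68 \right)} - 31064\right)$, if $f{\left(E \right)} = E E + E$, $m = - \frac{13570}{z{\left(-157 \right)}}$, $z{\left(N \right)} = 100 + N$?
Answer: $- \frac{19069307368}{19} \approx -1.0036 \cdot 10^{9}$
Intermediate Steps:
$m = \frac{13570}{57}$ ($m = - \frac{13570}{100 - 157} = - \frac{13570}{-57} = \left(-13570\right) \left(- \frac{1}{57}\right) = \frac{13570}{57} \approx 238.07$)
$f{\left(E \right)} = E + E^{2}$ ($f{\left(E \right)} = E^{2} + E = E + E^{2}$)
$\left(m + 37624\right) \left(f{\left(-68 \right)} - 31064\right) = \left(\frac{13570}{57} + 37624\right) \left(- 68 \left(1 - 68\right) - 31064\right) = \frac{2158138 \left(\left(-68\right) \left(-67\right) - 31064\right)}{57} = \frac{2158138 \left(4556 - 31064\right)}{57} = \frac{2158138}{57} \left(-26508\right) = - \frac{19069307368}{19}$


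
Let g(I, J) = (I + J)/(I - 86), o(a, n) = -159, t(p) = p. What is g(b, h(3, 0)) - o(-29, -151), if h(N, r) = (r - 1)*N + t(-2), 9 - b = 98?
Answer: 27919/175 ≈ 159.54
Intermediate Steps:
b = -89 (b = 9 - 1*98 = 9 - 98 = -89)
h(N, r) = -2 + N*(-1 + r) (h(N, r) = (r - 1)*N - 2 = (-1 + r)*N - 2 = N*(-1 + r) - 2 = -2 + N*(-1 + r))
g(I, J) = (I + J)/(-86 + I)
g(b, h(3, 0)) - o(-29, -151) = (-89 + (-2 - 1*3 + 3*0))/(-86 - 89) - 1*(-159) = (-89 + (-2 - 3 + 0))/(-175) + 159 = -(-89 - 5)/175 + 159 = -1/175*(-94) + 159 = 94/175 + 159 = 27919/175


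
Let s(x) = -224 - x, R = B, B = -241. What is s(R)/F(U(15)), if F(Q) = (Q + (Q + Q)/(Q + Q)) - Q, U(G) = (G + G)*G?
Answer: 17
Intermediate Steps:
R = -241
U(G) = 2*G² (U(G) = (2*G)*G = 2*G²)
F(Q) = 1 (F(Q) = (Q + (2*Q)/((2*Q))) - Q = (Q + (2*Q)*(1/(2*Q))) - Q = (Q + 1) - Q = (1 + Q) - Q = 1)
s(R)/F(U(15)) = (-224 - 1*(-241))/1 = (-224 + 241)*1 = 17*1 = 17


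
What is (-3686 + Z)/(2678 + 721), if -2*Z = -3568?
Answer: -634/1133 ≈ -0.55958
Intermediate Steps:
Z = 1784 (Z = -1/2*(-3568) = 1784)
(-3686 + Z)/(2678 + 721) = (-3686 + 1784)/(2678 + 721) = -1902/3399 = -1902*1/3399 = -634/1133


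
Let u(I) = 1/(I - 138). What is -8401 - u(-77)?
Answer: -1806214/215 ≈ -8401.0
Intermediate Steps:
u(I) = 1/(-138 + I)
-8401 - u(-77) = -8401 - 1/(-138 - 77) = -8401 - 1/(-215) = -8401 - 1*(-1/215) = -8401 + 1/215 = -1806214/215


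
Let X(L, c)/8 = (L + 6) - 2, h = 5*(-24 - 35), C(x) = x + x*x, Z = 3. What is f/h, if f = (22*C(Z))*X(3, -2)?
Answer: -14784/295 ≈ -50.115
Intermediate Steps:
C(x) = x + x²
h = -295 (h = 5*(-59) = -295)
X(L, c) = 32 + 8*L (X(L, c) = 8*((L + 6) - 2) = 8*((6 + L) - 2) = 8*(4 + L) = 32 + 8*L)
f = 14784 (f = (22*(3*(1 + 3)))*(32 + 8*3) = (22*(3*4))*(32 + 24) = (22*12)*56 = 264*56 = 14784)
f/h = 14784/(-295) = 14784*(-1/295) = -14784/295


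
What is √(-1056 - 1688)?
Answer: 14*I*√14 ≈ 52.383*I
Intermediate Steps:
√(-1056 - 1688) = √(-2744) = 14*I*√14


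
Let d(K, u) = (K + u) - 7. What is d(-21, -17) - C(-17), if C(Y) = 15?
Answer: -60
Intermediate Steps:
d(K, u) = -7 + K + u
d(-21, -17) - C(-17) = (-7 - 21 - 17) - 1*15 = -45 - 15 = -60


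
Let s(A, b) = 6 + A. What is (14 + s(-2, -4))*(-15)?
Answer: -270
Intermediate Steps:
(14 + s(-2, -4))*(-15) = (14 + (6 - 2))*(-15) = (14 + 4)*(-15) = 18*(-15) = -270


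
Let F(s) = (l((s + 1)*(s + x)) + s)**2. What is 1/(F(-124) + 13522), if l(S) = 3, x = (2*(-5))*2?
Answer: 1/28163 ≈ 3.5508e-5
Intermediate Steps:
x = -20 (x = -10*2 = -20)
F(s) = (3 + s)**2
1/(F(-124) + 13522) = 1/((3 - 124)**2 + 13522) = 1/((-121)**2 + 13522) = 1/(14641 + 13522) = 1/28163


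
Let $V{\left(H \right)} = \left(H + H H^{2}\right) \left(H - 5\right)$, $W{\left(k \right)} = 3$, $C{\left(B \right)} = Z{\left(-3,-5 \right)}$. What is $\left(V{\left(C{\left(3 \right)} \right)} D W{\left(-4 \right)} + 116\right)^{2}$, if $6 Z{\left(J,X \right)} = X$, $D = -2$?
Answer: $\frac{206813161}{46656} \approx 4432.7$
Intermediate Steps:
$Z{\left(J,X \right)} = \frac{X}{6}$
$C{\left(B \right)} = - \frac{5}{6}$ ($C{\left(B \right)} = \frac{1}{6} \left(-5\right) = - \frac{5}{6}$)
$V{\left(H \right)} = \left(-5 + H\right) \left(H + H^{3}\right)$ ($V{\left(H \right)} = \left(H + H^{3}\right) \left(-5 + H\right) = \left(-5 + H\right) \left(H + H^{3}\right)$)
$\left(V{\left(C{\left(3 \right)} \right)} D W{\left(-4 \right)} + 116\right)^{2} = \left(- \frac{5 \left(-5 - \frac{5}{6} + \left(- \frac{5}{6}\right)^{3} - 5 \left(- \frac{5}{6}\right)^{2}\right)}{6} \left(-2\right) 3 + 116\right)^{2} = \left(- \frac{5 \left(-5 - \frac{5}{6} - \frac{125}{216} - \frac{125}{36}\right)}{6} \left(-2\right) 3 + 116\right)^{2} = \left(\left(- \frac{5}{6}\right) \left(- \frac{2135}{216}\right) \left(-2\right) 3 + 116\right)^{2} = \left(\frac{10675}{1296} \left(-2\right) 3 + 116\right)^{2} = \left(\left(- \frac{10675}{648}\right) 3 + 116\right)^{2} = \left(- \frac{10675}{216} + 116\right)^{2} = \left(\frac{14381}{216}\right)^{2} = \frac{206813161}{46656}$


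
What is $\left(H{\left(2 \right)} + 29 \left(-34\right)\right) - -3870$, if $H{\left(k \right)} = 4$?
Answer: $2888$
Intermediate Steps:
$\left(H{\left(2 \right)} + 29 \left(-34\right)\right) - -3870 = \left(4 + 29 \left(-34\right)\right) - -3870 = \left(4 - 986\right) + 3870 = -982 + 3870 = 2888$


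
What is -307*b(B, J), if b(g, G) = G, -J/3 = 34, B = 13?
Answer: 31314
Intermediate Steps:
J = -102 (J = -3*34 = -102)
-307*b(B, J) = -307*(-102) = 31314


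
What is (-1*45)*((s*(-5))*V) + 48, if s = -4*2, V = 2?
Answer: -3552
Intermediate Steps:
s = -8
(-1*45)*((s*(-5))*V) + 48 = (-1*45)*(-8*(-5)*2) + 48 = -1800*2 + 48 = -45*80 + 48 = -3600 + 48 = -3552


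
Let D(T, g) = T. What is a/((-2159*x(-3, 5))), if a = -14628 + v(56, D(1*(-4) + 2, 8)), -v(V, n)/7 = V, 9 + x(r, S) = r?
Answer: -3755/6477 ≈ -0.57974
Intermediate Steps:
x(r, S) = -9 + r
v(V, n) = -7*V
a = -15020 (a = -14628 - 7*56 = -14628 - 392 = -15020)
a/((-2159*x(-3, 5))) = -15020*(-1/(2159*(-9 - 3))) = -15020/((-2159*(-12))) = -15020/25908 = -15020*1/25908 = -3755/6477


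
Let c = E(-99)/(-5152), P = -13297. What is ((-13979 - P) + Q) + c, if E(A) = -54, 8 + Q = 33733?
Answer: 85118795/2576 ≈ 33043.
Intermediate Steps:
Q = 33725 (Q = -8 + 33733 = 33725)
c = 27/2576 (c = -54/(-5152) = -54*(-1/5152) = 27/2576 ≈ 0.010481)
((-13979 - P) + Q) + c = ((-13979 - 1*(-13297)) + 33725) + 27/2576 = ((-13979 + 13297) + 33725) + 27/2576 = (-682 + 33725) + 27/2576 = 33043 + 27/2576 = 85118795/2576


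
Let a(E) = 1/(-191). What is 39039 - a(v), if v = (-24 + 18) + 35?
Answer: 7456450/191 ≈ 39039.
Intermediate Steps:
v = 29 (v = -6 + 35 = 29)
a(E) = -1/191
39039 - a(v) = 39039 - 1*(-1/191) = 39039 + 1/191 = 7456450/191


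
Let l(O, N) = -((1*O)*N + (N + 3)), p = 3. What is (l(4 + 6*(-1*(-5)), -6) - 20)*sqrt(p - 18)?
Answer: 187*I*sqrt(15) ≈ 724.25*I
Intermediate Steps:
l(O, N) = -3 - N - N*O (l(O, N) = -(O*N + (3 + N)) = -(N*O + (3 + N)) = -(3 + N + N*O) = -3 - N - N*O)
(l(4 + 6*(-1*(-5)), -6) - 20)*sqrt(p - 18) = ((-3 - 1*(-6) - 1*(-6)*(4 + 6*(-1*(-5)))) - 20)*sqrt(3 - 18) = ((-3 + 6 - 1*(-6)*(4 + 6*5)) - 20)*sqrt(-15) = ((-3 + 6 - 1*(-6)*(4 + 30)) - 20)*(I*sqrt(15)) = ((-3 + 6 - 1*(-6)*34) - 20)*(I*sqrt(15)) = ((-3 + 6 + 204) - 20)*(I*sqrt(15)) = (207 - 20)*(I*sqrt(15)) = 187*(I*sqrt(15)) = 187*I*sqrt(15)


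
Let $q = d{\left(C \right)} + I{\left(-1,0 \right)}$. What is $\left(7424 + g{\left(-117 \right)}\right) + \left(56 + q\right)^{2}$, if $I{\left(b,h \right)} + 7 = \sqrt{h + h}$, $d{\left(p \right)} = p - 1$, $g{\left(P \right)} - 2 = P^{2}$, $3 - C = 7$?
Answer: $23051$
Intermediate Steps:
$C = -4$ ($C = 3 - 7 = -4$)
$g{\left(P \right)} = 2 + P^{2}$
$d{\left(p \right)} = -1 + p$ ($d{\left(p \right)} = p - 1 = -1 + p$)
$I{\left(b,h \right)} = -7 + \sqrt{2} \sqrt{h}$ ($I{\left(b,h \right)} = -7 + \sqrt{h + h} = -7 + \sqrt{2 h} = -7 + \sqrt{2} \sqrt{h}$)
$q = -12$ ($q = \left(-1 - 4\right) - \left(7 - \sqrt{2} \sqrt{0}\right) = -5 - \left(7 - \sqrt{2} \cdot 0\right) = -5 + \left(-7 + 0\right) = -5 - 7 = -12$)
$\left(7424 + g{\left(-117 \right)}\right) + \left(56 + q\right)^{2} = \left(7424 + \left(2 + \left(-117\right)^{2}\right)\right) + \left(56 - 12\right)^{2} = \left(7424 + \left(2 + 13689\right)\right) + 44^{2} = \left(7424 + 13691\right) + 1936 = 21115 + 1936 = 23051$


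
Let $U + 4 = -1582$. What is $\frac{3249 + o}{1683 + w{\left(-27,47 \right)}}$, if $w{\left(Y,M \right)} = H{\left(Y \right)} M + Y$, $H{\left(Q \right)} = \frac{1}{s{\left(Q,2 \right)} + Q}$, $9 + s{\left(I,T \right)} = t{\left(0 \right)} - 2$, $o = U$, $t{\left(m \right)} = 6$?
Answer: $\frac{53216}{52945} \approx 1.0051$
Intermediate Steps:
$U = -1586$ ($U = -4 - 1582 = -1586$)
$o = -1586$
$s{\left(I,T \right)} = -5$ ($s{\left(I,T \right)} = -9 + \left(6 - 2\right) = -9 + 4 = -5$)
$H{\left(Q \right)} = \frac{1}{-5 + Q}$
$w{\left(Y,M \right)} = Y + \frac{M}{-5 + Y}$ ($w{\left(Y,M \right)} = \frac{M}{-5 + Y} + Y = Y + \frac{M}{-5 + Y}$)
$\frac{3249 + o}{1683 + w{\left(-27,47 \right)}} = \frac{3249 - 1586}{1683 + \frac{47 - 27 \left(-5 - 27\right)}{-5 - 27}} = \frac{1663}{1683 + \frac{47 - -864}{-32}} = \frac{1663}{1683 - \frac{47 + 864}{32}} = \frac{1663}{1683 - \frac{911}{32}} = \frac{1663}{\frac{52945}{32}} = 1663 \cdot \frac{32}{52945} = \frac{53216}{52945}$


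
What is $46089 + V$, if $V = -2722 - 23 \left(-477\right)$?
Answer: $54338$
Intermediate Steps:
$V = 8249$ ($V = -2722 - -10971 = -2722 + 10971 = 8249$)
$46089 + V = 46089 + 8249 = 54338$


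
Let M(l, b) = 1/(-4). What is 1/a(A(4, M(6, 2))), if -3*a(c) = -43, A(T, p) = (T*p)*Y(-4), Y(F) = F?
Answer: 3/43 ≈ 0.069767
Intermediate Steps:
M(l, b) = -¼
A(T, p) = -4*T*p (A(T, p) = (T*p)*(-4) = -4*T*p)
a(c) = 43/3 (a(c) = -⅓*(-43) = 43/3)
1/a(A(4, M(6, 2))) = 1/(43/3) = 3/43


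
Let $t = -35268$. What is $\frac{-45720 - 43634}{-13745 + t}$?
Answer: $\frac{89354}{49013} \approx 1.8231$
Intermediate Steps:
$\frac{-45720 - 43634}{-13745 + t} = \frac{-45720 - 43634}{-13745 - 35268} = - \frac{89354}{-49013} = \left(-89354\right) \left(- \frac{1}{49013}\right) = \frac{89354}{49013}$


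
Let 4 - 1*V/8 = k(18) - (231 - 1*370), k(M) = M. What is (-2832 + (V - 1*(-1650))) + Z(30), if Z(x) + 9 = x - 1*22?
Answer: -2407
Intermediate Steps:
V = -1224 (V = 32 - 8*(18 - (231 - 1*370)) = 32 - 8*(18 - (231 - 370)) = 32 - 8*(18 - 1*(-139)) = 32 - 8*(18 + 139) = 32 - 8*157 = 32 - 1256 = -1224)
Z(x) = -31 + x (Z(x) = -9 + (x - 1*22) = -9 + (x - 22) = -9 + (-22 + x) = -31 + x)
(-2832 + (V - 1*(-1650))) + Z(30) = (-2832 + (-1224 - 1*(-1650))) + (-31 + 30) = (-2832 + (-1224 + 1650)) - 1 = (-2832 + 426) - 1 = -2406 - 1 = -2407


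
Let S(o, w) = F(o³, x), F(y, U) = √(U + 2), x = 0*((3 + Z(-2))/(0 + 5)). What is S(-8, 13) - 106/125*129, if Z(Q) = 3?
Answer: -13674/125 + √2 ≈ -107.98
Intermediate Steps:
x = 0 (x = 0*((3 + 3)/(0 + 5)) = 0*(6/5) = 0)
F(y, U) = √(2 + U)
S(o, w) = √2 (S(o, w) = √(2 + 0) = √2)
S(-8, 13) - 106/125*129 = √2 - 106/125*129 = √2 - 13674/125 = -13674/125 + √2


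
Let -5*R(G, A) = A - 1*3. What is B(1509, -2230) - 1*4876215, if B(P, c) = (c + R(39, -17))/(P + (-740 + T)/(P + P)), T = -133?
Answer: -2466980315467/505921 ≈ -4.8762e+6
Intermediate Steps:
R(G, A) = ⅗ - A/5 (R(G, A) = -(A - 1*3)/5 = -(A - 3)/5 = -(-3 + A)/5 = ⅗ - A/5)
B(P, c) = (4 + c)/(P - 873/(2*P)) (B(P, c) = (c + (⅗ - ⅕*(-17)))/(P + (-740 - 133)/(P + P)) = (c + (⅗ + 17/5))/(P - 873*1/(2*P)) = (c + 4)/(P - 873/(2*P)) = (4 + c)/(P - 873/(2*P)))
B(1509, -2230) - 1*4876215 = 2*1509*(4 - 2230)/(-873 + 2*1509²) - 1*4876215 = 2*1509*(-2226)/(-873 + 2*2277081) - 4876215 = 2*1509*(-2226)/(-873 + 4554162) - 4876215 = 2*1509*(-2226)/4553289 - 4876215 = 2*1509*(1/4553289)*(-2226) - 4876215 = -746452/505921 - 4876215 = -2466980315467/505921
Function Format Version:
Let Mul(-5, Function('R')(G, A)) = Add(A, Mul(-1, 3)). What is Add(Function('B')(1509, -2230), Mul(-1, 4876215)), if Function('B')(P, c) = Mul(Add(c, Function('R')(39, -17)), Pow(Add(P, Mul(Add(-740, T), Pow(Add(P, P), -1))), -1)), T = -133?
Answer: Rational(-2466980315467, 505921) ≈ -4.8762e+6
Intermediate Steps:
Function('R')(G, A) = Add(Rational(3, 5), Mul(Rational(-1, 5), A)) (Function('R')(G, A) = Mul(Rational(-1, 5), Add(A, Mul(-1, 3))) = Mul(Rational(-1, 5), Add(A, -3)) = Mul(Rational(-1, 5), Add(-3, A)) = Add(Rational(3, 5), Mul(Rational(-1, 5), A)))
Function('B')(P, c) = Mul(Pow(Add(P, Mul(Rational(-873, 2), Pow(P, -1))), -1), Add(4, c)) (Function('B')(P, c) = Mul(Add(c, Add(Rational(3, 5), Mul(Rational(-1, 5), -17))), Pow(Add(P, Mul(Add(-740, -133), Pow(Add(P, P), -1))), -1)) = Mul(Add(c, Add(Rational(3, 5), Rational(17, 5))), Pow(Add(P, Mul(-873, Pow(Mul(2, P), -1))), -1)) = Mul(Add(c, 4), Pow(Add(P, Mul(-873, Mul(Rational(1, 2), Pow(P, -1)))), -1)) = Mul(Add(4, c), Pow(Add(P, Mul(Rational(-873, 2), Pow(P, -1))), -1)) = Mul(Pow(Add(P, Mul(Rational(-873, 2), Pow(P, -1))), -1), Add(4, c)))
Add(Function('B')(1509, -2230), Mul(-1, 4876215)) = Add(Mul(2, 1509, Pow(Add(-873, Mul(2, Pow(1509, 2))), -1), Add(4, -2230)), Mul(-1, 4876215)) = Add(Mul(2, 1509, Pow(Add(-873, Mul(2, 2277081)), -1), -2226), -4876215) = Add(Mul(2, 1509, Pow(Add(-873, 4554162), -1), -2226), -4876215) = Add(Mul(2, 1509, Pow(4553289, -1), -2226), -4876215) = Add(Mul(2, 1509, Rational(1, 4553289), -2226), -4876215) = Add(Rational(-746452, 505921), -4876215) = Rational(-2466980315467, 505921)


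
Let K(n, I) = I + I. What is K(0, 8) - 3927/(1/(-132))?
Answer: 518380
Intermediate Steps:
K(n, I) = 2*I
K(0, 8) - 3927/(1/(-132)) = 2*8 - 3927/(1/(-132)) = 16 - 3927/(-1/132) = 16 - 3927*(-132) = 16 - 33*(-15708) = 16 + 518364 = 518380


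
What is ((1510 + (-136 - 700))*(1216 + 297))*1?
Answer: 1019762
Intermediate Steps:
((1510 + (-136 - 700))*(1216 + 297))*1 = ((1510 - 836)*1513)*1 = (674*1513)*1 = 1019762*1 = 1019762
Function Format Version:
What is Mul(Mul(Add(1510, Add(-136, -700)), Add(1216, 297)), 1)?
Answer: 1019762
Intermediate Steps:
Mul(Mul(Add(1510, Add(-136, -700)), Add(1216, 297)), 1) = Mul(Mul(Add(1510, -836), 1513), 1) = Mul(Mul(674, 1513), 1) = Mul(1019762, 1) = 1019762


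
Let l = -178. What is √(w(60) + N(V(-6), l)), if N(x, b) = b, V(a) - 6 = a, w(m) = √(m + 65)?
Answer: √(-178 + 5*√5) ≈ 12.916*I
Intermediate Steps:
w(m) = √(65 + m)
V(a) = 6 + a
√(w(60) + N(V(-6), l)) = √(√(65 + 60) - 178) = √(√125 - 178) = √(5*√5 - 178) = √(-178 + 5*√5)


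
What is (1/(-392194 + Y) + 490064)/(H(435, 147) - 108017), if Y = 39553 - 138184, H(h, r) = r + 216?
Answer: -240535662799/52839274550 ≈ -4.5522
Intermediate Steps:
H(h, r) = 216 + r
Y = -98631
(1/(-392194 + Y) + 490064)/(H(435, 147) - 108017) = (1/(-392194 - 98631) + 490064)/((216 + 147) - 108017) = (1/(-490825) + 490064)/(363 - 108017) = (-1/490825 + 490064)/(-107654) = (240535662799/490825)*(-1/107654) = -240535662799/52839274550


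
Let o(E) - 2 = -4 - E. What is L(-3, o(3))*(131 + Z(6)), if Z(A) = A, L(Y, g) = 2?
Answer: 274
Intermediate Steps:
o(E) = -2 - E (o(E) = 2 + (-4 - E) = -2 - E)
L(-3, o(3))*(131 + Z(6)) = 2*(131 + 6) = 2*137 = 274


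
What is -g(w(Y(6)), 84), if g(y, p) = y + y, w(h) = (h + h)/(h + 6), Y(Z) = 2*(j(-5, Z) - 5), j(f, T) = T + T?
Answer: -14/5 ≈ -2.8000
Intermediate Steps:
j(f, T) = 2*T
Y(Z) = -10 + 4*Z (Y(Z) = 2*(2*Z - 5) = 2*(-5 + 2*Z) = -10 + 4*Z)
w(h) = 2*h/(6 + h) (w(h) = (2*h)/(6 + h) = 2*h/(6 + h))
g(y, p) = 2*y
-g(w(Y(6)), 84) = -2*2*(-10 + 4*6)/(6 + (-10 + 4*6)) = -2*2*(-10 + 24)/(6 + (-10 + 24)) = -2*2*14/(6 + 14) = -2*2*14/20 = -2*2*14*(1/20) = -2*7/5 = -1*14/5 = -14/5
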